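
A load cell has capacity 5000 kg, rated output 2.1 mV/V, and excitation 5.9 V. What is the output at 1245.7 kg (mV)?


Vout = rated_output * Vex * (load / capacity).
Vout = 2.1 * 5.9 * (1245.7 / 5000)
Vout = 2.1 * 5.9 * 0.24914
Vout = 3.087 mV

3.087 mV


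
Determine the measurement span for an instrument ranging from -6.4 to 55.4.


Span = upper range - lower range.
Span = 55.4 - (-6.4)
Span = 61.8

61.8


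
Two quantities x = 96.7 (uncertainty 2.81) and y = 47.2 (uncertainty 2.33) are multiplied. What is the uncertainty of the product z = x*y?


For a product z = x*y, the relative uncertainty is:
uz/z = sqrt((ux/x)^2 + (uy/y)^2)
Relative uncertainties: ux/x = 2.81/96.7 = 0.029059
uy/y = 2.33/47.2 = 0.049364
z = 96.7 * 47.2 = 4564.2
uz = 4564.2 * sqrt(0.029059^2 + 0.049364^2) = 261.45

261.45


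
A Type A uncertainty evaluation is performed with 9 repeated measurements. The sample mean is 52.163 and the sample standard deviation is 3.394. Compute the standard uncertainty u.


The standard uncertainty for Type A evaluation is u = s / sqrt(n).
u = 3.394 / sqrt(9)
u = 3.394 / 3.0
u = 1.1313

1.1313


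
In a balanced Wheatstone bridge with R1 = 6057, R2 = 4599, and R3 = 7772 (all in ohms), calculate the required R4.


At balance: R1*R4 = R2*R3, so R4 = R2*R3/R1.
R4 = 4599 * 7772 / 6057
R4 = 35743428 / 6057
R4 = 5901.18 ohm

5901.18 ohm


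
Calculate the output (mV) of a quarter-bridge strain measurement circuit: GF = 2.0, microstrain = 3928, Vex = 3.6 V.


Quarter bridge output: Vout = (GF * epsilon * Vex) / 4.
Vout = (2.0 * 3928e-6 * 3.6) / 4
Vout = 0.0282816 / 4 V
Vout = 0.0070704 V = 7.0704 mV

7.0704 mV


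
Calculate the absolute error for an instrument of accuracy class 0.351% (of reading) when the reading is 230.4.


Absolute error = (accuracy% / 100) * reading.
Error = (0.351 / 100) * 230.4
Error = 0.00351 * 230.4
Error = 0.8087

0.8087


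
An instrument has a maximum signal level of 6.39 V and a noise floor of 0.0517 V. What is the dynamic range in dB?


Dynamic range = 20 * log10(Vmax / Vnoise).
DR = 20 * log10(6.39 / 0.0517)
DR = 20 * log10(123.6)
DR = 41.84 dB

41.84 dB


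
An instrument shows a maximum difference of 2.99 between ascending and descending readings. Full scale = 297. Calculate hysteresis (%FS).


Hysteresis = (max difference / full scale) * 100%.
H = (2.99 / 297) * 100
H = 1.007 %FS

1.007 %FS


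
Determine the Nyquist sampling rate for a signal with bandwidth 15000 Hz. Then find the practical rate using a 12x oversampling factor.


By Nyquist theorem, fs_min = 2 * fmax.
fs_min = 2 * 15000 = 30000 Hz
Practical rate = 12 * fs_min = 12 * 30000 = 360000 Hz

fs_min = 30000 Hz, fs_practical = 360000 Hz


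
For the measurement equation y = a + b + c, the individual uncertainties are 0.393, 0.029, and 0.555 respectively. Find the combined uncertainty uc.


For a sum of independent quantities, uc = sqrt(u1^2 + u2^2 + u3^2).
uc = sqrt(0.393^2 + 0.029^2 + 0.555^2)
uc = sqrt(0.154449 + 0.000841 + 0.308025)
uc = 0.6807

0.6807


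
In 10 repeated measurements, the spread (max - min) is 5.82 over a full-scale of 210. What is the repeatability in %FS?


Repeatability = (spread / full scale) * 100%.
R = (5.82 / 210) * 100
R = 2.771 %FS

2.771 %FS


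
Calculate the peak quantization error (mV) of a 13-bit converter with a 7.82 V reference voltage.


The maximum quantization error is +/- LSB/2.
LSB = Vref / 2^n = 7.82 / 8192 = 0.00095459 V
Max error = LSB / 2 = 0.00095459 / 2 = 0.00047729 V
Max error = 0.4773 mV

0.4773 mV


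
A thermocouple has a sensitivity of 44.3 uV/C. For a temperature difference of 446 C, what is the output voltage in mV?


The thermocouple output V = sensitivity * dT.
V = 44.3 uV/C * 446 C
V = 19757.8 uV
V = 19.758 mV

19.758 mV


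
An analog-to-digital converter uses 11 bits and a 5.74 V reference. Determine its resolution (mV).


The resolution (LSB) of an ADC is Vref / 2^n.
LSB = 5.74 / 2^11
LSB = 5.74 / 2048
LSB = 0.00280273 V = 2.80273438 mV

2.80273438 mV


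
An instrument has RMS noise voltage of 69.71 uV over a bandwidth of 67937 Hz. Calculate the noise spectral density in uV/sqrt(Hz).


Noise spectral density = Vrms / sqrt(BW).
NSD = 69.71 / sqrt(67937)
NSD = 69.71 / 260.6473
NSD = 0.2674 uV/sqrt(Hz)

0.2674 uV/sqrt(Hz)


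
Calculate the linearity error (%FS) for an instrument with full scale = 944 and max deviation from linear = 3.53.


Linearity error = (max deviation / full scale) * 100%.
Linearity = (3.53 / 944) * 100
Linearity = 0.374 %FS

0.374 %FS


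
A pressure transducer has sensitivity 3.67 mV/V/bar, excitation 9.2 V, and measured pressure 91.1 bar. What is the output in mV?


Output = sensitivity * Vex * P.
Vout = 3.67 * 9.2 * 91.1
Vout = 33.764 * 91.1
Vout = 3075.9 mV

3075.9 mV


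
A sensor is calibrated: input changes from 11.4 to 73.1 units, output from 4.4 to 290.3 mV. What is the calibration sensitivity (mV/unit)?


Sensitivity = (y2 - y1) / (x2 - x1).
S = (290.3 - 4.4) / (73.1 - 11.4)
S = 285.9 / 61.7
S = 4.6337 mV/unit

4.6337 mV/unit


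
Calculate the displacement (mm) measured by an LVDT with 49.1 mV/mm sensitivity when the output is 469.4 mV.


Displacement = Vout / sensitivity.
d = 469.4 / 49.1
d = 9.56 mm

9.56 mm


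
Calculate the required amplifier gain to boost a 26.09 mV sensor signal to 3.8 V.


Gain = Vout / Vin (converting to same units).
G = 3.8 V / 26.09 mV
G = 3800.0 mV / 26.09 mV
G = 145.65

145.65


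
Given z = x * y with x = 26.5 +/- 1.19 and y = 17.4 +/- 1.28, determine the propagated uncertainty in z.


For a product z = x*y, the relative uncertainty is:
uz/z = sqrt((ux/x)^2 + (uy/y)^2)
Relative uncertainties: ux/x = 1.19/26.5 = 0.044906
uy/y = 1.28/17.4 = 0.073563
z = 26.5 * 17.4 = 461.1
uz = 461.1 * sqrt(0.044906^2 + 0.073563^2) = 39.74

39.74


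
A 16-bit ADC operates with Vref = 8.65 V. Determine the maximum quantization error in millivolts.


The maximum quantization error is +/- LSB/2.
LSB = Vref / 2^n = 8.65 / 65536 = 0.00013199 V
Max error = LSB / 2 = 0.00013199 / 2 = 6.599e-05 V
Max error = 0.066 mV

0.066 mV


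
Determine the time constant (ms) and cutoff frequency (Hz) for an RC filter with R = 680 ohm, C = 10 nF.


Time constant: tau = R * C.
tau = 680 * 1.00e-08 = 6.8e-06 s
tau = 0.0068 ms
Cutoff frequency: fc = 1 / (2*pi*R*C).
fc = 1 / (2*pi*6.8e-06) = 23405.14 Hz

tau = 0.0068 ms, fc = 23405.14 Hz


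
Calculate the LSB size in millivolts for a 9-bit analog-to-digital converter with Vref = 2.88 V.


The resolution (LSB) of an ADC is Vref / 2^n.
LSB = 2.88 / 2^9
LSB = 2.88 / 512
LSB = 0.005625 V = 5.625 mV

5.625 mV


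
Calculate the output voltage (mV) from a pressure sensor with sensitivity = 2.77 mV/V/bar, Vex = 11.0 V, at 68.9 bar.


Output = sensitivity * Vex * P.
Vout = 2.77 * 11.0 * 68.9
Vout = 30.47 * 68.9
Vout = 2099.38 mV

2099.38 mV


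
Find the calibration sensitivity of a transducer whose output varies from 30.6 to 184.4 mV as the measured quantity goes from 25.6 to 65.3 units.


Sensitivity = (y2 - y1) / (x2 - x1).
S = (184.4 - 30.6) / (65.3 - 25.6)
S = 153.8 / 39.7
S = 3.8741 mV/unit

3.8741 mV/unit


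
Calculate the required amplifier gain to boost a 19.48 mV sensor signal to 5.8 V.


Gain = Vout / Vin (converting to same units).
G = 5.8 V / 19.48 mV
G = 5800.0 mV / 19.48 mV
G = 297.74

297.74


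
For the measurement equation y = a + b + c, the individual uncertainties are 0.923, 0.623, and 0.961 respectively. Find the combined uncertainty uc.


For a sum of independent quantities, uc = sqrt(u1^2 + u2^2 + u3^2).
uc = sqrt(0.923^2 + 0.623^2 + 0.961^2)
uc = sqrt(0.851929 + 0.388129 + 0.923521)
uc = 1.4709

1.4709


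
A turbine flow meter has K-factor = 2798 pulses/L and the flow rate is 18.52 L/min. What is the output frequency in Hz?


Frequency = K * Q / 60 (converting L/min to L/s).
f = 2798 * 18.52 / 60
f = 51818.96 / 60
f = 863.65 Hz

863.65 Hz


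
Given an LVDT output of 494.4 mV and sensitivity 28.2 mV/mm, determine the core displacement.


Displacement = Vout / sensitivity.
d = 494.4 / 28.2
d = 17.532 mm

17.532 mm


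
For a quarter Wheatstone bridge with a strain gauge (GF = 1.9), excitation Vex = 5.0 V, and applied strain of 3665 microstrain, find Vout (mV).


Quarter bridge output: Vout = (GF * epsilon * Vex) / 4.
Vout = (1.9 * 3665e-6 * 5.0) / 4
Vout = 0.0348175 / 4 V
Vout = 0.00870438 V = 8.7044 mV

8.7044 mV


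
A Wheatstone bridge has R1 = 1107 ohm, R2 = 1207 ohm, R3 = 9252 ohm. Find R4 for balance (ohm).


At balance: R1*R4 = R2*R3, so R4 = R2*R3/R1.
R4 = 1207 * 9252 / 1107
R4 = 11167164 / 1107
R4 = 10087.77 ohm

10087.77 ohm


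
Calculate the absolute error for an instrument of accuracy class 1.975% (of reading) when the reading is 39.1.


Absolute error = (accuracy% / 100) * reading.
Error = (1.975 / 100) * 39.1
Error = 0.01975 * 39.1
Error = 0.7722

0.7722


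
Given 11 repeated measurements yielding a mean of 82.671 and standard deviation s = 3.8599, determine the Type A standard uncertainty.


The standard uncertainty for Type A evaluation is u = s / sqrt(n).
u = 3.8599 / sqrt(11)
u = 3.8599 / 3.3166
u = 1.1638

1.1638


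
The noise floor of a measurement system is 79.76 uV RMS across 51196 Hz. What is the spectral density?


Noise spectral density = Vrms / sqrt(BW).
NSD = 79.76 / sqrt(51196)
NSD = 79.76 / 226.2653
NSD = 0.3525 uV/sqrt(Hz)

0.3525 uV/sqrt(Hz)


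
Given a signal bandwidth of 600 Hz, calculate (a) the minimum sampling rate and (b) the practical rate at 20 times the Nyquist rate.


By Nyquist theorem, fs_min = 2 * fmax.
fs_min = 2 * 600 = 1200 Hz
Practical rate = 20 * fs_min = 20 * 1200 = 24000 Hz

fs_min = 1200 Hz, fs_practical = 24000 Hz


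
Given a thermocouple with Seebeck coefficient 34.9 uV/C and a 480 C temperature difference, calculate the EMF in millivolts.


The thermocouple output V = sensitivity * dT.
V = 34.9 uV/C * 480 C
V = 16752.0 uV
V = 16.752 mV

16.752 mV


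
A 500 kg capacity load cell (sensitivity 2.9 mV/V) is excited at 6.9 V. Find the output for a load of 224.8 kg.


Vout = rated_output * Vex * (load / capacity).
Vout = 2.9 * 6.9 * (224.8 / 500)
Vout = 2.9 * 6.9 * 0.4496
Vout = 8.996 mV

8.996 mV


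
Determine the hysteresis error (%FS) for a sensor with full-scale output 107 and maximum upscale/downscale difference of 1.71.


Hysteresis = (max difference / full scale) * 100%.
H = (1.71 / 107) * 100
H = 1.598 %FS

1.598 %FS


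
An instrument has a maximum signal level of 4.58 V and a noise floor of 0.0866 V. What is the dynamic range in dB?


Dynamic range = 20 * log10(Vmax / Vnoise).
DR = 20 * log10(4.58 / 0.0866)
DR = 20 * log10(52.89)
DR = 34.47 dB

34.47 dB


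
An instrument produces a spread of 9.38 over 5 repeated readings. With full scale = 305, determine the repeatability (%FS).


Repeatability = (spread / full scale) * 100%.
R = (9.38 / 305) * 100
R = 3.075 %FS

3.075 %FS


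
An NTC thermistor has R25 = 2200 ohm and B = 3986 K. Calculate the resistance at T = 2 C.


NTC thermistor equation: Rt = R25 * exp(B * (1/T - 1/T25)).
T in Kelvin: 275.15 K, T25 = 298.15 K
1/T - 1/T25 = 1/275.15 - 1/298.15 = 0.00028036
B * (1/T - 1/T25) = 3986 * 0.00028036 = 1.1175
Rt = 2200 * exp(1.1175) = 6726.1 ohm

6726.1 ohm


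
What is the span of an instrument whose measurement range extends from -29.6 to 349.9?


Span = upper range - lower range.
Span = 349.9 - (-29.6)
Span = 379.5

379.5


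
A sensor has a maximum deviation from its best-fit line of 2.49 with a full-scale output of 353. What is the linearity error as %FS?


Linearity error = (max deviation / full scale) * 100%.
Linearity = (2.49 / 353) * 100
Linearity = 0.705 %FS

0.705 %FS


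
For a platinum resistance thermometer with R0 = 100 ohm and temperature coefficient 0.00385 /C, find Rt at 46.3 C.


The RTD equation: Rt = R0 * (1 + alpha * T).
Rt = 100 * (1 + 0.00385 * 46.3)
Rt = 100 * (1 + 0.178255)
Rt = 100 * 1.178255
Rt = 117.826 ohm

117.826 ohm


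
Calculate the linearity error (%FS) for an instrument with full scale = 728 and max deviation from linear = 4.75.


Linearity error = (max deviation / full scale) * 100%.
Linearity = (4.75 / 728) * 100
Linearity = 0.652 %FS

0.652 %FS


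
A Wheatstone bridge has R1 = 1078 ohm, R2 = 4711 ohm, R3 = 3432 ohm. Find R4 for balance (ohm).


At balance: R1*R4 = R2*R3, so R4 = R2*R3/R1.
R4 = 4711 * 3432 / 1078
R4 = 16168152 / 1078
R4 = 14998.29 ohm

14998.29 ohm


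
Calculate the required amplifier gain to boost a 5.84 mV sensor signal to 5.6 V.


Gain = Vout / Vin (converting to same units).
G = 5.6 V / 5.84 mV
G = 5600.0 mV / 5.84 mV
G = 958.9

958.9


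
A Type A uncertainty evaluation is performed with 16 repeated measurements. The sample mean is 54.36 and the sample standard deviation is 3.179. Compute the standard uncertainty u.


The standard uncertainty for Type A evaluation is u = s / sqrt(n).
u = 3.179 / sqrt(16)
u = 3.179 / 4.0
u = 0.7947

0.7947


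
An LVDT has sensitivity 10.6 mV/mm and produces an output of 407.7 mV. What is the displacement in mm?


Displacement = Vout / sensitivity.
d = 407.7 / 10.6
d = 38.462 mm

38.462 mm


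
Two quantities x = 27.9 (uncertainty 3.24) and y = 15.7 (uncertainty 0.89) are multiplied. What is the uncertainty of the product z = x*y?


For a product z = x*y, the relative uncertainty is:
uz/z = sqrt((ux/x)^2 + (uy/y)^2)
Relative uncertainties: ux/x = 3.24/27.9 = 0.116129
uy/y = 0.89/15.7 = 0.056688
z = 27.9 * 15.7 = 438.0
uz = 438.0 * sqrt(0.116129^2 + 0.056688^2) = 56.605

56.605


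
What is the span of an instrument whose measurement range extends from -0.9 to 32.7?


Span = upper range - lower range.
Span = 32.7 - (-0.9)
Span = 33.6

33.6


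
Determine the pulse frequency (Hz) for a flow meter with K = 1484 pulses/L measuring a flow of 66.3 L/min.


Frequency = K * Q / 60 (converting L/min to L/s).
f = 1484 * 66.3 / 60
f = 98389.2 / 60
f = 1639.82 Hz

1639.82 Hz


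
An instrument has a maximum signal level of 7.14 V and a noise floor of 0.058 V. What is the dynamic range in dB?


Dynamic range = 20 * log10(Vmax / Vnoise).
DR = 20 * log10(7.14 / 0.058)
DR = 20 * log10(123.1)
DR = 41.81 dB

41.81 dB


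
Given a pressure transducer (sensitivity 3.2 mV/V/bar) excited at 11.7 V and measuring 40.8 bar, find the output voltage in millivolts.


Output = sensitivity * Vex * P.
Vout = 3.2 * 11.7 * 40.8
Vout = 37.44 * 40.8
Vout = 1527.55 mV

1527.55 mV


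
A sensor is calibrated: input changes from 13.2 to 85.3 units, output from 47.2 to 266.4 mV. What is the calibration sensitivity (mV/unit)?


Sensitivity = (y2 - y1) / (x2 - x1).
S = (266.4 - 47.2) / (85.3 - 13.2)
S = 219.2 / 72.1
S = 3.0402 mV/unit

3.0402 mV/unit


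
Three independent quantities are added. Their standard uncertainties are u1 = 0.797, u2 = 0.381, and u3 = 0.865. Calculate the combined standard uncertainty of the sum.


For a sum of independent quantities, uc = sqrt(u1^2 + u2^2 + u3^2).
uc = sqrt(0.797^2 + 0.381^2 + 0.865^2)
uc = sqrt(0.635209 + 0.145161 + 0.748225)
uc = 1.2364

1.2364


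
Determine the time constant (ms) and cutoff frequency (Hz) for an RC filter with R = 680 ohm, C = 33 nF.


Time constant: tau = R * C.
tau = 680 * 3.30e-08 = 2.244e-05 s
tau = 0.0224 ms
Cutoff frequency: fc = 1 / (2*pi*R*C).
fc = 1 / (2*pi*2.244e-05) = 7092.47 Hz

tau = 0.0224 ms, fc = 7092.47 Hz


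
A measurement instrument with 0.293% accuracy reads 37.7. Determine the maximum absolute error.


Absolute error = (accuracy% / 100) * reading.
Error = (0.293 / 100) * 37.7
Error = 0.00293 * 37.7
Error = 0.1105

0.1105


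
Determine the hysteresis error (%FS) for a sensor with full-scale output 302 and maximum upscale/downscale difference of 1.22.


Hysteresis = (max difference / full scale) * 100%.
H = (1.22 / 302) * 100
H = 0.404 %FS

0.404 %FS


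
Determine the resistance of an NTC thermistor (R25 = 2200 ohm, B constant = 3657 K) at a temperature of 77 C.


NTC thermistor equation: Rt = R25 * exp(B * (1/T - 1/T25)).
T in Kelvin: 350.15 K, T25 = 298.15 K
1/T - 1/T25 = 1/350.15 - 1/298.15 = -0.0004981
B * (1/T - 1/T25) = 3657 * -0.0004981 = -1.8215
Rt = 2200 * exp(-1.8215) = 355.9 ohm

355.9 ohm


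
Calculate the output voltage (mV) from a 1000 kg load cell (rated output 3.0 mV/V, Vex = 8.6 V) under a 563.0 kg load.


Vout = rated_output * Vex * (load / capacity).
Vout = 3.0 * 8.6 * (563.0 / 1000)
Vout = 3.0 * 8.6 * 0.563
Vout = 14.525 mV

14.525 mV


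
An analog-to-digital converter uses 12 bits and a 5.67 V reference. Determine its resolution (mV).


The resolution (LSB) of an ADC is Vref / 2^n.
LSB = 5.67 / 2^12
LSB = 5.67 / 4096
LSB = 0.00138428 V = 1.38427734 mV

1.38427734 mV


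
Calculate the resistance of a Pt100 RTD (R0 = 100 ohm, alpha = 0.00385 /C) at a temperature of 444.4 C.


The RTD equation: Rt = R0 * (1 + alpha * T).
Rt = 100 * (1 + 0.00385 * 444.4)
Rt = 100 * (1 + 1.71094)
Rt = 100 * 2.71094
Rt = 271.094 ohm

271.094 ohm


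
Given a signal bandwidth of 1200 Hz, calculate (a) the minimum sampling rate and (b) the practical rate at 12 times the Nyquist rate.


By Nyquist theorem, fs_min = 2 * fmax.
fs_min = 2 * 1200 = 2400 Hz
Practical rate = 12 * fs_min = 12 * 2400 = 28800 Hz

fs_min = 2400 Hz, fs_practical = 28800 Hz


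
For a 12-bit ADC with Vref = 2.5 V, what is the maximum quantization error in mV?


The maximum quantization error is +/- LSB/2.
LSB = Vref / 2^n = 2.5 / 4096 = 0.00061035 V
Max error = LSB / 2 = 0.00061035 / 2 = 0.00030518 V
Max error = 0.3052 mV

0.3052 mV


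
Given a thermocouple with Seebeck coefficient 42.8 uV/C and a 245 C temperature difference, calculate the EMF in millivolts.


The thermocouple output V = sensitivity * dT.
V = 42.8 uV/C * 245 C
V = 10486.0 uV
V = 10.486 mV

10.486 mV


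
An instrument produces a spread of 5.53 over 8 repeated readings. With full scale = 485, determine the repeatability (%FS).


Repeatability = (spread / full scale) * 100%.
R = (5.53 / 485) * 100
R = 1.14 %FS

1.14 %FS


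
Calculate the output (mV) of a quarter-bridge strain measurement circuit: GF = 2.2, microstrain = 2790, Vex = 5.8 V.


Quarter bridge output: Vout = (GF * epsilon * Vex) / 4.
Vout = (2.2 * 2790e-6 * 5.8) / 4
Vout = 0.0356004 / 4 V
Vout = 0.0089001 V = 8.9001 mV

8.9001 mV


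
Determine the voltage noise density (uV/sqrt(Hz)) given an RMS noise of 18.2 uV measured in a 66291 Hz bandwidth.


Noise spectral density = Vrms / sqrt(BW).
NSD = 18.2 / sqrt(66291)
NSD = 18.2 / 257.4704
NSD = 0.0707 uV/sqrt(Hz)

0.0707 uV/sqrt(Hz)


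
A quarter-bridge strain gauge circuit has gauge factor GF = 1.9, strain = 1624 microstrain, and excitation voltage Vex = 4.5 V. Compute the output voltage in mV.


Quarter bridge output: Vout = (GF * epsilon * Vex) / 4.
Vout = (1.9 * 1624e-6 * 4.5) / 4
Vout = 0.0138852 / 4 V
Vout = 0.0034713 V = 3.4713 mV

3.4713 mV


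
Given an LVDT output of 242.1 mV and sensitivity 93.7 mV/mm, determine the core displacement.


Displacement = Vout / sensitivity.
d = 242.1 / 93.7
d = 2.584 mm

2.584 mm


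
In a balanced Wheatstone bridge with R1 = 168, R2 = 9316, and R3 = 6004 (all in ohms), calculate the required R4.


At balance: R1*R4 = R2*R3, so R4 = R2*R3/R1.
R4 = 9316 * 6004 / 168
R4 = 55933264 / 168
R4 = 332936.1 ohm

332936.1 ohm


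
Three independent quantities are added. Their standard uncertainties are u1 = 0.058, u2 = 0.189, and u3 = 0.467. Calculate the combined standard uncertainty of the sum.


For a sum of independent quantities, uc = sqrt(u1^2 + u2^2 + u3^2).
uc = sqrt(0.058^2 + 0.189^2 + 0.467^2)
uc = sqrt(0.003364 + 0.035721 + 0.218089)
uc = 0.5071

0.5071


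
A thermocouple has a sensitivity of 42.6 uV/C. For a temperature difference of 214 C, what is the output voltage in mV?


The thermocouple output V = sensitivity * dT.
V = 42.6 uV/C * 214 C
V = 9116.4 uV
V = 9.116 mV

9.116 mV


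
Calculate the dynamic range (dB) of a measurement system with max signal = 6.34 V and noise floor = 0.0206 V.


Dynamic range = 20 * log10(Vmax / Vnoise).
DR = 20 * log10(6.34 / 0.0206)
DR = 20 * log10(307.77)
DR = 49.76 dB

49.76 dB


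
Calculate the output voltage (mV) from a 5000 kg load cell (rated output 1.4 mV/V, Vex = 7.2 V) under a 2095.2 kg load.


Vout = rated_output * Vex * (load / capacity).
Vout = 1.4 * 7.2 * (2095.2 / 5000)
Vout = 1.4 * 7.2 * 0.41904
Vout = 4.224 mV

4.224 mV


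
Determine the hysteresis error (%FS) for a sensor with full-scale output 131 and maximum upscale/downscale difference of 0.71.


Hysteresis = (max difference / full scale) * 100%.
H = (0.71 / 131) * 100
H = 0.542 %FS

0.542 %FS


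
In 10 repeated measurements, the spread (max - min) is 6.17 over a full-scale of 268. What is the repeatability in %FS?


Repeatability = (spread / full scale) * 100%.
R = (6.17 / 268) * 100
R = 2.302 %FS

2.302 %FS


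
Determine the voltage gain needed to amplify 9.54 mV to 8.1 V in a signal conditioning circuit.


Gain = Vout / Vin (converting to same units).
G = 8.1 V / 9.54 mV
G = 8100.0 mV / 9.54 mV
G = 849.06

849.06


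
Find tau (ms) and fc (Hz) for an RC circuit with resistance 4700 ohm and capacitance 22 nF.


Time constant: tau = R * C.
tau = 4700 * 2.20e-08 = 0.0001034 s
tau = 0.1034 ms
Cutoff frequency: fc = 1 / (2*pi*R*C).
fc = 1 / (2*pi*0.0001034) = 1539.22 Hz

tau = 0.1034 ms, fc = 1539.22 Hz


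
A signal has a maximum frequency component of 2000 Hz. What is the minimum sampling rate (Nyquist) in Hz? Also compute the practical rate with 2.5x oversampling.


By Nyquist theorem, fs_min = 2 * fmax.
fs_min = 2 * 2000 = 4000 Hz
Practical rate = 2.5 * fs_min = 2.5 * 4000 = 10000 Hz

fs_min = 4000 Hz, fs_practical = 10000 Hz


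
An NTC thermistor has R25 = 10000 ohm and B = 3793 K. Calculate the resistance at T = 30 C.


NTC thermistor equation: Rt = R25 * exp(B * (1/T - 1/T25)).
T in Kelvin: 303.15 K, T25 = 298.15 K
1/T - 1/T25 = 1/303.15 - 1/298.15 = -5.532e-05
B * (1/T - 1/T25) = 3793 * -5.532e-05 = -0.2098
Rt = 10000 * exp(-0.2098) = 8107.2 ohm

8107.2 ohm


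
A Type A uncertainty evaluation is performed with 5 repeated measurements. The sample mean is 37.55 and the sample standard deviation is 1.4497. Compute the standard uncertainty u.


The standard uncertainty for Type A evaluation is u = s / sqrt(n).
u = 1.4497 / sqrt(5)
u = 1.4497 / 2.2361
u = 0.6483

0.6483


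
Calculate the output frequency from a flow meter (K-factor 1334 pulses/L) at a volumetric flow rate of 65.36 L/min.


Frequency = K * Q / 60 (converting L/min to L/s).
f = 1334 * 65.36 / 60
f = 87190.24 / 60
f = 1453.17 Hz

1453.17 Hz


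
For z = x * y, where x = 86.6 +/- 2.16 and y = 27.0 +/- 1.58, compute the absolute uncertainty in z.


For a product z = x*y, the relative uncertainty is:
uz/z = sqrt((ux/x)^2 + (uy/y)^2)
Relative uncertainties: ux/x = 2.16/86.6 = 0.024942
uy/y = 1.58/27.0 = 0.058519
z = 86.6 * 27.0 = 2338.2
uz = 2338.2 * sqrt(0.024942^2 + 0.058519^2) = 148.738

148.738


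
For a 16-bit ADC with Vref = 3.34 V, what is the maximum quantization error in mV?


The maximum quantization error is +/- LSB/2.
LSB = Vref / 2^n = 3.34 / 65536 = 5.096e-05 V
Max error = LSB / 2 = 5.096e-05 / 2 = 2.548e-05 V
Max error = 0.0255 mV

0.0255 mV


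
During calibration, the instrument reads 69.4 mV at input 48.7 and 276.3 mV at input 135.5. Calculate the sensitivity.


Sensitivity = (y2 - y1) / (x2 - x1).
S = (276.3 - 69.4) / (135.5 - 48.7)
S = 206.9 / 86.8
S = 2.3836 mV/unit

2.3836 mV/unit


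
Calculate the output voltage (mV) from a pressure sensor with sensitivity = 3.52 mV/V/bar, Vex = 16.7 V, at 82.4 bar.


Output = sensitivity * Vex * P.
Vout = 3.52 * 16.7 * 82.4
Vout = 58.784 * 82.4
Vout = 4843.8 mV

4843.8 mV


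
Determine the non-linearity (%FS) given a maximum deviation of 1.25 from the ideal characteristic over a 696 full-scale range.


Linearity error = (max deviation / full scale) * 100%.
Linearity = (1.25 / 696) * 100
Linearity = 0.18 %FS

0.18 %FS


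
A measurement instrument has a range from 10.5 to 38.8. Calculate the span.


Span = upper range - lower range.
Span = 38.8 - (10.5)
Span = 28.3

28.3


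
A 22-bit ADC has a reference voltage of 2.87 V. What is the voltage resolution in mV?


The resolution (LSB) of an ADC is Vref / 2^n.
LSB = 2.87 / 2^22
LSB = 2.87 / 4194304
LSB = 6.8e-07 V = 0.00068426 mV

0.00068426 mV


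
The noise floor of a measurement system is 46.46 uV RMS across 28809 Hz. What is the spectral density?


Noise spectral density = Vrms / sqrt(BW).
NSD = 46.46 / sqrt(28809)
NSD = 46.46 / 169.7321
NSD = 0.2737 uV/sqrt(Hz)

0.2737 uV/sqrt(Hz)


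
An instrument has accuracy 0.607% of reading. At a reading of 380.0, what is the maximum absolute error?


Absolute error = (accuracy% / 100) * reading.
Error = (0.607 / 100) * 380.0
Error = 0.00607 * 380.0
Error = 2.3066

2.3066


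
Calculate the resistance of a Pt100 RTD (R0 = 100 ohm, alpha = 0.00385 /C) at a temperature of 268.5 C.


The RTD equation: Rt = R0 * (1 + alpha * T).
Rt = 100 * (1 + 0.00385 * 268.5)
Rt = 100 * (1 + 1.033725)
Rt = 100 * 2.033725
Rt = 203.373 ohm

203.373 ohm


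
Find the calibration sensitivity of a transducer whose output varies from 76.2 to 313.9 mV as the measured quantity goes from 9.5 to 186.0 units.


Sensitivity = (y2 - y1) / (x2 - x1).
S = (313.9 - 76.2) / (186.0 - 9.5)
S = 237.7 / 176.5
S = 1.3467 mV/unit

1.3467 mV/unit


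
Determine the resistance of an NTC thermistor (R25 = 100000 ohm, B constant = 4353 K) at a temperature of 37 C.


NTC thermistor equation: Rt = R25 * exp(B * (1/T - 1/T25)).
T in Kelvin: 310.15 K, T25 = 298.15 K
1/T - 1/T25 = 1/310.15 - 1/298.15 = -0.00012977
B * (1/T - 1/T25) = 4353 * -0.00012977 = -0.5649
Rt = 100000 * exp(-0.5649) = 56842.3 ohm

56842.3 ohm


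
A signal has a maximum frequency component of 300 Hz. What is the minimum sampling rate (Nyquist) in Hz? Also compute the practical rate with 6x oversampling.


By Nyquist theorem, fs_min = 2 * fmax.
fs_min = 2 * 300 = 600 Hz
Practical rate = 6 * fs_min = 6 * 600 = 3600 Hz

fs_min = 600 Hz, fs_practical = 3600 Hz


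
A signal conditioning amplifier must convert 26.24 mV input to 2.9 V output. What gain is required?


Gain = Vout / Vin (converting to same units).
G = 2.9 V / 26.24 mV
G = 2900.0 mV / 26.24 mV
G = 110.52

110.52


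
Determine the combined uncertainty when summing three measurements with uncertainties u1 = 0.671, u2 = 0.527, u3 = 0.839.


For a sum of independent quantities, uc = sqrt(u1^2 + u2^2 + u3^2).
uc = sqrt(0.671^2 + 0.527^2 + 0.839^2)
uc = sqrt(0.450241 + 0.277729 + 0.703921)
uc = 1.1966

1.1966


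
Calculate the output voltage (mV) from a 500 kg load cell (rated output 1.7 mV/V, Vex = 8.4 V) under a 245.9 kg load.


Vout = rated_output * Vex * (load / capacity).
Vout = 1.7 * 8.4 * (245.9 / 500)
Vout = 1.7 * 8.4 * 0.4918
Vout = 7.023 mV

7.023 mV


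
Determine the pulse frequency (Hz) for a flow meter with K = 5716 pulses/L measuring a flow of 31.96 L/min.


Frequency = K * Q / 60 (converting L/min to L/s).
f = 5716 * 31.96 / 60
f = 182683.36 / 60
f = 3044.72 Hz

3044.72 Hz


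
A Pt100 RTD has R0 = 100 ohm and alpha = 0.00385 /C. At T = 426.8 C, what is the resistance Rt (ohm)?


The RTD equation: Rt = R0 * (1 + alpha * T).
Rt = 100 * (1 + 0.00385 * 426.8)
Rt = 100 * (1 + 1.64318)
Rt = 100 * 2.64318
Rt = 264.318 ohm

264.318 ohm


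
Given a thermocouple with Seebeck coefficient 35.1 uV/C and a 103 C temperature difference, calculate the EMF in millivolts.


The thermocouple output V = sensitivity * dT.
V = 35.1 uV/C * 103 C
V = 3615.3 uV
V = 3.615 mV

3.615 mV


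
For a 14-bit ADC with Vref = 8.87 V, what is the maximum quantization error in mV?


The maximum quantization error is +/- LSB/2.
LSB = Vref / 2^n = 8.87 / 16384 = 0.00054138 V
Max error = LSB / 2 = 0.00054138 / 2 = 0.00027069 V
Max error = 0.2707 mV

0.2707 mV


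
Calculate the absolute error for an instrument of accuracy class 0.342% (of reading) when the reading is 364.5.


Absolute error = (accuracy% / 100) * reading.
Error = (0.342 / 100) * 364.5
Error = 0.00342 * 364.5
Error = 1.2466

1.2466


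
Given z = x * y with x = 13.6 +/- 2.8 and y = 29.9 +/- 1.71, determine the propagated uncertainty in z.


For a product z = x*y, the relative uncertainty is:
uz/z = sqrt((ux/x)^2 + (uy/y)^2)
Relative uncertainties: ux/x = 2.8/13.6 = 0.205882
uy/y = 1.71/29.9 = 0.057191
z = 13.6 * 29.9 = 406.6
uz = 406.6 * sqrt(0.205882^2 + 0.057191^2) = 86.89

86.89


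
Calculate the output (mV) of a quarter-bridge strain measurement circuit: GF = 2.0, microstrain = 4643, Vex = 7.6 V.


Quarter bridge output: Vout = (GF * epsilon * Vex) / 4.
Vout = (2.0 * 4643e-6 * 7.6) / 4
Vout = 0.0705736 / 4 V
Vout = 0.0176434 V = 17.6434 mV

17.6434 mV


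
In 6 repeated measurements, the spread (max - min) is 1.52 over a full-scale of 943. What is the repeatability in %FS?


Repeatability = (spread / full scale) * 100%.
R = (1.52 / 943) * 100
R = 0.161 %FS

0.161 %FS


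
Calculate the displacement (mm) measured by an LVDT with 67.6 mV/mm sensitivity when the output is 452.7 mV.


Displacement = Vout / sensitivity.
d = 452.7 / 67.6
d = 6.697 mm

6.697 mm


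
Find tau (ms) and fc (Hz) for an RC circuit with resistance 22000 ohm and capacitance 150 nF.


Time constant: tau = R * C.
tau = 22000 * 1.50e-07 = 0.0033 s
tau = 3.3 ms
Cutoff frequency: fc = 1 / (2*pi*R*C).
fc = 1 / (2*pi*0.0033) = 48.23 Hz

tau = 3.3 ms, fc = 48.23 Hz


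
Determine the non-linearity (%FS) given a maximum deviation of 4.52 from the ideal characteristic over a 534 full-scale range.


Linearity error = (max deviation / full scale) * 100%.
Linearity = (4.52 / 534) * 100
Linearity = 0.846 %FS

0.846 %FS


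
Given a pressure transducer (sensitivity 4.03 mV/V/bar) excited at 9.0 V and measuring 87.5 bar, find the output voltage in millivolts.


Output = sensitivity * Vex * P.
Vout = 4.03 * 9.0 * 87.5
Vout = 36.27 * 87.5
Vout = 3173.63 mV

3173.63 mV


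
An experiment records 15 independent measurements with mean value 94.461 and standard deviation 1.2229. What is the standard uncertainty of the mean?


The standard uncertainty for Type A evaluation is u = s / sqrt(n).
u = 1.2229 / sqrt(15)
u = 1.2229 / 3.873
u = 0.3158

0.3158


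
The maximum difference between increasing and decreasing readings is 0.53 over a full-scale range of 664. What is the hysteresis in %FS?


Hysteresis = (max difference / full scale) * 100%.
H = (0.53 / 664) * 100
H = 0.08 %FS

0.08 %FS


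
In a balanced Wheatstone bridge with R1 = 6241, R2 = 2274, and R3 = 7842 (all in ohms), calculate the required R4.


At balance: R1*R4 = R2*R3, so R4 = R2*R3/R1.
R4 = 2274 * 7842 / 6241
R4 = 17832708 / 6241
R4 = 2857.35 ohm

2857.35 ohm


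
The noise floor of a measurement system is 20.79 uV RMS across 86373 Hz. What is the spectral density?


Noise spectral density = Vrms / sqrt(BW).
NSD = 20.79 / sqrt(86373)
NSD = 20.79 / 293.8928
NSD = 0.0707 uV/sqrt(Hz)

0.0707 uV/sqrt(Hz)


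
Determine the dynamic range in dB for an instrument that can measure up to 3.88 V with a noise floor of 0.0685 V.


Dynamic range = 20 * log10(Vmax / Vnoise).
DR = 20 * log10(3.88 / 0.0685)
DR = 20 * log10(56.64)
DR = 35.06 dB

35.06 dB


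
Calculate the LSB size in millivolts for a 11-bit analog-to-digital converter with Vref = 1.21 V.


The resolution (LSB) of an ADC is Vref / 2^n.
LSB = 1.21 / 2^11
LSB = 1.21 / 2048
LSB = 0.00059082 V = 0.59082031 mV

0.59082031 mV


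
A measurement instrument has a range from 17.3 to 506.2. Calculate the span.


Span = upper range - lower range.
Span = 506.2 - (17.3)
Span = 488.9

488.9


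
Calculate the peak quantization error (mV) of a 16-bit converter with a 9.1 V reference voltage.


The maximum quantization error is +/- LSB/2.
LSB = Vref / 2^n = 9.1 / 65536 = 0.00013885 V
Max error = LSB / 2 = 0.00013885 / 2 = 6.943e-05 V
Max error = 0.0694 mV

0.0694 mV


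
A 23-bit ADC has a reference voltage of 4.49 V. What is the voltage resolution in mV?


The resolution (LSB) of an ADC is Vref / 2^n.
LSB = 4.49 / 2^23
LSB = 4.49 / 8388608
LSB = 5.4e-07 V = 0.00053525 mV

0.00053525 mV


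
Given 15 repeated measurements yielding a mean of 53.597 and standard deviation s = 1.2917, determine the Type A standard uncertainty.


The standard uncertainty for Type A evaluation is u = s / sqrt(n).
u = 1.2917 / sqrt(15)
u = 1.2917 / 3.873
u = 0.3335

0.3335


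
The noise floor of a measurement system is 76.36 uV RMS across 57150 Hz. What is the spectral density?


Noise spectral density = Vrms / sqrt(BW).
NSD = 76.36 / sqrt(57150)
NSD = 76.36 / 239.0607
NSD = 0.3194 uV/sqrt(Hz)

0.3194 uV/sqrt(Hz)


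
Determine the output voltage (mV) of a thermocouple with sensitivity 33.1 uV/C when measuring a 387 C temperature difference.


The thermocouple output V = sensitivity * dT.
V = 33.1 uV/C * 387 C
V = 12809.7 uV
V = 12.81 mV

12.81 mV


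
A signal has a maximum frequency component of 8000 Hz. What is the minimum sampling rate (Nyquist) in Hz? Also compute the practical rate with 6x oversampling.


By Nyquist theorem, fs_min = 2 * fmax.
fs_min = 2 * 8000 = 16000 Hz
Practical rate = 6 * fs_min = 6 * 16000 = 96000 Hz

fs_min = 16000 Hz, fs_practical = 96000 Hz


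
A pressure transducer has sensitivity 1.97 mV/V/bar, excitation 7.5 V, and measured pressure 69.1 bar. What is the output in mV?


Output = sensitivity * Vex * P.
Vout = 1.97 * 7.5 * 69.1
Vout = 14.775 * 69.1
Vout = 1020.95 mV

1020.95 mV


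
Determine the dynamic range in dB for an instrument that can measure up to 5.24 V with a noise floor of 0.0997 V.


Dynamic range = 20 * log10(Vmax / Vnoise).
DR = 20 * log10(5.24 / 0.0997)
DR = 20 * log10(52.56)
DR = 34.41 dB

34.41 dB


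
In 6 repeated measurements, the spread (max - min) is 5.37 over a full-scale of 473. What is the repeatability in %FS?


Repeatability = (spread / full scale) * 100%.
R = (5.37 / 473) * 100
R = 1.135 %FS

1.135 %FS


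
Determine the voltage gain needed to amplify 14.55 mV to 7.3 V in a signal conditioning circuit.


Gain = Vout / Vin (converting to same units).
G = 7.3 V / 14.55 mV
G = 7300.0 mV / 14.55 mV
G = 501.72

501.72


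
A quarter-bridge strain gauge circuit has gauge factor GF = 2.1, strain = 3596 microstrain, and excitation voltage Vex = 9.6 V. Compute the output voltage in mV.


Quarter bridge output: Vout = (GF * epsilon * Vex) / 4.
Vout = (2.1 * 3596e-6 * 9.6) / 4
Vout = 0.07249536 / 4 V
Vout = 0.01812384 V = 18.1238 mV

18.1238 mV


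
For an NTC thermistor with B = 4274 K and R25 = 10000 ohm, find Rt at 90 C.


NTC thermistor equation: Rt = R25 * exp(B * (1/T - 1/T25)).
T in Kelvin: 363.15 K, T25 = 298.15 K
1/T - 1/T25 = 1/363.15 - 1/298.15 = -0.00060033
B * (1/T - 1/T25) = 4274 * -0.00060033 = -2.5658
Rt = 10000 * exp(-2.5658) = 768.6 ohm

768.6 ohm


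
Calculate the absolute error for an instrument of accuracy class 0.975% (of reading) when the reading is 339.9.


Absolute error = (accuracy% / 100) * reading.
Error = (0.975 / 100) * 339.9
Error = 0.00975 * 339.9
Error = 3.314

3.314


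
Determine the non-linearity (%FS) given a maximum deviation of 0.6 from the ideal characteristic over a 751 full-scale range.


Linearity error = (max deviation / full scale) * 100%.
Linearity = (0.6 / 751) * 100
Linearity = 0.08 %FS

0.08 %FS


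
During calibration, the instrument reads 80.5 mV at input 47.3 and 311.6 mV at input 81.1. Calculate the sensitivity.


Sensitivity = (y2 - y1) / (x2 - x1).
S = (311.6 - 80.5) / (81.1 - 47.3)
S = 231.1 / 33.8
S = 6.8373 mV/unit

6.8373 mV/unit


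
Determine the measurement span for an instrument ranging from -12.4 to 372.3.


Span = upper range - lower range.
Span = 372.3 - (-12.4)
Span = 384.7

384.7


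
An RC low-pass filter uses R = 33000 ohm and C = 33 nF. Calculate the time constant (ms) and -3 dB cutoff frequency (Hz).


Time constant: tau = R * C.
tau = 33000 * 3.30e-08 = 0.001089 s
tau = 1.089 ms
Cutoff frequency: fc = 1 / (2*pi*R*C).
fc = 1 / (2*pi*0.001089) = 146.15 Hz

tau = 1.089 ms, fc = 146.15 Hz


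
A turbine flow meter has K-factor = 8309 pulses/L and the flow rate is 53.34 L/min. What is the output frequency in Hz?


Frequency = K * Q / 60 (converting L/min to L/s).
f = 8309 * 53.34 / 60
f = 443202.06 / 60
f = 7386.7 Hz

7386.7 Hz


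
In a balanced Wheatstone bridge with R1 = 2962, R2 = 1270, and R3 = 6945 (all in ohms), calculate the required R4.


At balance: R1*R4 = R2*R3, so R4 = R2*R3/R1.
R4 = 1270 * 6945 / 2962
R4 = 8820150 / 2962
R4 = 2977.77 ohm

2977.77 ohm


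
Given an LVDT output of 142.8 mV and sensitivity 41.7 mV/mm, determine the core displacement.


Displacement = Vout / sensitivity.
d = 142.8 / 41.7
d = 3.424 mm

3.424 mm


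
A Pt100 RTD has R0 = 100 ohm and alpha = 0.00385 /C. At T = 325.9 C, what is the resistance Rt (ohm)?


The RTD equation: Rt = R0 * (1 + alpha * T).
Rt = 100 * (1 + 0.00385 * 325.9)
Rt = 100 * (1 + 1.254715)
Rt = 100 * 2.254715
Rt = 225.471 ohm

225.471 ohm


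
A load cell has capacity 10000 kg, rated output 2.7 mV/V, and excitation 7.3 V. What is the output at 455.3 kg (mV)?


Vout = rated_output * Vex * (load / capacity).
Vout = 2.7 * 7.3 * (455.3 / 10000)
Vout = 2.7 * 7.3 * 0.04553
Vout = 0.897 mV

0.897 mV


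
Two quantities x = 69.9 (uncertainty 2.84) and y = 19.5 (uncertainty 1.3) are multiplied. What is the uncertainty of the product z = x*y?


For a product z = x*y, the relative uncertainty is:
uz/z = sqrt((ux/x)^2 + (uy/y)^2)
Relative uncertainties: ux/x = 2.84/69.9 = 0.040629
uy/y = 1.3/19.5 = 0.066667
z = 69.9 * 19.5 = 1363.1
uz = 1363.1 * sqrt(0.040629^2 + 0.066667^2) = 106.416

106.416


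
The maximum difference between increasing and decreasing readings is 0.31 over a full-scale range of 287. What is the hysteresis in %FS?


Hysteresis = (max difference / full scale) * 100%.
H = (0.31 / 287) * 100
H = 0.108 %FS

0.108 %FS


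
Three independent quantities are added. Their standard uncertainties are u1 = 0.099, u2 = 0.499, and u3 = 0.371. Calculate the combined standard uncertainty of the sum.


For a sum of independent quantities, uc = sqrt(u1^2 + u2^2 + u3^2).
uc = sqrt(0.099^2 + 0.499^2 + 0.371^2)
uc = sqrt(0.009801 + 0.249001 + 0.137641)
uc = 0.6296

0.6296


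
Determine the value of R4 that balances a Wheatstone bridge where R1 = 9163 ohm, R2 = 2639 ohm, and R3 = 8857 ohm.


At balance: R1*R4 = R2*R3, so R4 = R2*R3/R1.
R4 = 2639 * 8857 / 9163
R4 = 23373623 / 9163
R4 = 2550.87 ohm

2550.87 ohm


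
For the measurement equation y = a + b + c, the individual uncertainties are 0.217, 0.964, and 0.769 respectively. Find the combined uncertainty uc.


For a sum of independent quantities, uc = sqrt(u1^2 + u2^2 + u3^2).
uc = sqrt(0.217^2 + 0.964^2 + 0.769^2)
uc = sqrt(0.047089 + 0.929296 + 0.591361)
uc = 1.2521

1.2521


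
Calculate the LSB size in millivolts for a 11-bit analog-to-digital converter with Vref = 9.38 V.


The resolution (LSB) of an ADC is Vref / 2^n.
LSB = 9.38 / 2^11
LSB = 9.38 / 2048
LSB = 0.00458008 V = 4.58007812 mV

4.58007812 mV


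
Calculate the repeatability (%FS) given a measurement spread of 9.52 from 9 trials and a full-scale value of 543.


Repeatability = (spread / full scale) * 100%.
R = (9.52 / 543) * 100
R = 1.753 %FS

1.753 %FS


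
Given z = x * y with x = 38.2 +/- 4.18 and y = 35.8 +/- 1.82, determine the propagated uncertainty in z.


For a product z = x*y, the relative uncertainty is:
uz/z = sqrt((ux/x)^2 + (uy/y)^2)
Relative uncertainties: ux/x = 4.18/38.2 = 0.109424
uy/y = 1.82/35.8 = 0.050838
z = 38.2 * 35.8 = 1367.6
uz = 1367.6 * sqrt(0.109424^2 + 0.050838^2) = 165.006

165.006
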